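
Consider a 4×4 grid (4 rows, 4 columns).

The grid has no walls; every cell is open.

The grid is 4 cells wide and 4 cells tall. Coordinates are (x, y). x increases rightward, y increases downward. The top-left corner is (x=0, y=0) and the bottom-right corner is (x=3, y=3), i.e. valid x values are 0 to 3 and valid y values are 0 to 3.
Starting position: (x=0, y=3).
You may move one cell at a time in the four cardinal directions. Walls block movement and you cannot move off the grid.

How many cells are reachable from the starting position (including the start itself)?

BFS flood-fill from (x=0, y=3):
  Distance 0: (x=0, y=3)
  Distance 1: (x=0, y=2), (x=1, y=3)
  Distance 2: (x=0, y=1), (x=1, y=2), (x=2, y=3)
  Distance 3: (x=0, y=0), (x=1, y=1), (x=2, y=2), (x=3, y=3)
  Distance 4: (x=1, y=0), (x=2, y=1), (x=3, y=2)
  Distance 5: (x=2, y=0), (x=3, y=1)
  Distance 6: (x=3, y=0)
Total reachable: 16 (grid has 16 open cells total)

Answer: Reachable cells: 16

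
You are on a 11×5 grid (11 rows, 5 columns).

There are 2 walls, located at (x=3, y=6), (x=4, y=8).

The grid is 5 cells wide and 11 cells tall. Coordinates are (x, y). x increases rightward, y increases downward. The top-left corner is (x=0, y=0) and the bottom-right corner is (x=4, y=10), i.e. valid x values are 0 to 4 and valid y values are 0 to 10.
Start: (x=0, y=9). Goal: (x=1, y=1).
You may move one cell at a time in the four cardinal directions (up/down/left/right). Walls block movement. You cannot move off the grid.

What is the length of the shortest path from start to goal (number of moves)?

BFS from (x=0, y=9) until reaching (x=1, y=1):
  Distance 0: (x=0, y=9)
  Distance 1: (x=0, y=8), (x=1, y=9), (x=0, y=10)
  Distance 2: (x=0, y=7), (x=1, y=8), (x=2, y=9), (x=1, y=10)
  Distance 3: (x=0, y=6), (x=1, y=7), (x=2, y=8), (x=3, y=9), (x=2, y=10)
  Distance 4: (x=0, y=5), (x=1, y=6), (x=2, y=7), (x=3, y=8), (x=4, y=9), (x=3, y=10)
  Distance 5: (x=0, y=4), (x=1, y=5), (x=2, y=6), (x=3, y=7), (x=4, y=10)
  Distance 6: (x=0, y=3), (x=1, y=4), (x=2, y=5), (x=4, y=7)
  Distance 7: (x=0, y=2), (x=1, y=3), (x=2, y=4), (x=3, y=5), (x=4, y=6)
  Distance 8: (x=0, y=1), (x=1, y=2), (x=2, y=3), (x=3, y=4), (x=4, y=5)
  Distance 9: (x=0, y=0), (x=1, y=1), (x=2, y=2), (x=3, y=3), (x=4, y=4)  <- goal reached here
One shortest path (9 moves): (x=0, y=9) -> (x=1, y=9) -> (x=1, y=8) -> (x=1, y=7) -> (x=1, y=6) -> (x=1, y=5) -> (x=1, y=4) -> (x=1, y=3) -> (x=1, y=2) -> (x=1, y=1)

Answer: Shortest path length: 9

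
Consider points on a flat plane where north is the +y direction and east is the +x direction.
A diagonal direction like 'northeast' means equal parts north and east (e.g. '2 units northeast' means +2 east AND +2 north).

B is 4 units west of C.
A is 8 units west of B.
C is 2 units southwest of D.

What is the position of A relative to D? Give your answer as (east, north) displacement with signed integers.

Answer: A is at (east=-14, north=-2) relative to D.

Derivation:
Place D at the origin (east=0, north=0).
  C is 2 units southwest of D: delta (east=-2, north=-2); C at (east=-2, north=-2).
  B is 4 units west of C: delta (east=-4, north=+0); B at (east=-6, north=-2).
  A is 8 units west of B: delta (east=-8, north=+0); A at (east=-14, north=-2).
Therefore A relative to D: (east=-14, north=-2).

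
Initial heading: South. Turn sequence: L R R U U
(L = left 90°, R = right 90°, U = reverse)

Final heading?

Start: South
  L (left (90° counter-clockwise)) -> East
  R (right (90° clockwise)) -> South
  R (right (90° clockwise)) -> West
  U (U-turn (180°)) -> East
  U (U-turn (180°)) -> West
Final: West

Answer: Final heading: West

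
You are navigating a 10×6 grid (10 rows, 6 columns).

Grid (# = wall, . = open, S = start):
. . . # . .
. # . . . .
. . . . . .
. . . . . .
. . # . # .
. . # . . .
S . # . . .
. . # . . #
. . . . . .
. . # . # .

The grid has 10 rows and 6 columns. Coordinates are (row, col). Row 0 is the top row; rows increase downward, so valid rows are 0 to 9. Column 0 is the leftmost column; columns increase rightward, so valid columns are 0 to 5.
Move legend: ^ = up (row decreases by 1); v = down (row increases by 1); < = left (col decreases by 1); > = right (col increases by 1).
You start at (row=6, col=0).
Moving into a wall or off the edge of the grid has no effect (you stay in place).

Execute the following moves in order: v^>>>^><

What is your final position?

Answer: Final position: (row=5, col=0)

Derivation:
Start: (row=6, col=0)
  v (down): (row=6, col=0) -> (row=7, col=0)
  ^ (up): (row=7, col=0) -> (row=6, col=0)
  > (right): (row=6, col=0) -> (row=6, col=1)
  > (right): blocked, stay at (row=6, col=1)
  > (right): blocked, stay at (row=6, col=1)
  ^ (up): (row=6, col=1) -> (row=5, col=1)
  > (right): blocked, stay at (row=5, col=1)
  < (left): (row=5, col=1) -> (row=5, col=0)
Final: (row=5, col=0)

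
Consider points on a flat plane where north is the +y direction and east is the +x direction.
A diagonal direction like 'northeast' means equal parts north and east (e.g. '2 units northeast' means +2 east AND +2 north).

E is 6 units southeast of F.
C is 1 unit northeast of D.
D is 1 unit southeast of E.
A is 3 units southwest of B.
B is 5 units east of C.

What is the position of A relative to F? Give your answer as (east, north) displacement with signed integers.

Place F at the origin (east=0, north=0).
  E is 6 units southeast of F: delta (east=+6, north=-6); E at (east=6, north=-6).
  D is 1 unit southeast of E: delta (east=+1, north=-1); D at (east=7, north=-7).
  C is 1 unit northeast of D: delta (east=+1, north=+1); C at (east=8, north=-6).
  B is 5 units east of C: delta (east=+5, north=+0); B at (east=13, north=-6).
  A is 3 units southwest of B: delta (east=-3, north=-3); A at (east=10, north=-9).
Therefore A relative to F: (east=10, north=-9).

Answer: A is at (east=10, north=-9) relative to F.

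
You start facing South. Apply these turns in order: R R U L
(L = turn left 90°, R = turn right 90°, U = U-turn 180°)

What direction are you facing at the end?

Start: South
  R (right (90° clockwise)) -> West
  R (right (90° clockwise)) -> North
  U (U-turn (180°)) -> South
  L (left (90° counter-clockwise)) -> East
Final: East

Answer: Final heading: East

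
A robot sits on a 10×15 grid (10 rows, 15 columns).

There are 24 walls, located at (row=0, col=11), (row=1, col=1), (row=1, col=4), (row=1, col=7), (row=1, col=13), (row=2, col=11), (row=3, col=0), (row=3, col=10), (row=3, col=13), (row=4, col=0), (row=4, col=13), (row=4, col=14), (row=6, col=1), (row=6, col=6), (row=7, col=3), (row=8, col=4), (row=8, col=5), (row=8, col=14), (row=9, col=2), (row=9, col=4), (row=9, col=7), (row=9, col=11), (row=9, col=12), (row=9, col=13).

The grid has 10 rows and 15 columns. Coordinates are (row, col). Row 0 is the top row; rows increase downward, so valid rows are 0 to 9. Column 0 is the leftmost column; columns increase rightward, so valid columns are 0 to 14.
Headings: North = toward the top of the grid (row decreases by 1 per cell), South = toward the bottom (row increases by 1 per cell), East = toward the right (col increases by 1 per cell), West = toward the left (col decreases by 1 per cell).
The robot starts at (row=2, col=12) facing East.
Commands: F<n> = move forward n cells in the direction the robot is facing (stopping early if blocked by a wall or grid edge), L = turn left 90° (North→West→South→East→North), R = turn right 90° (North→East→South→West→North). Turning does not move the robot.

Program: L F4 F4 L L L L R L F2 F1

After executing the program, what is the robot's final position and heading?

Answer: Final position: (row=0, col=12), facing North

Derivation:
Start: (row=2, col=12), facing East
  L: turn left, now facing North
  F4: move forward 2/4 (blocked), now at (row=0, col=12)
  F4: move forward 0/4 (blocked), now at (row=0, col=12)
  L: turn left, now facing West
  L: turn left, now facing South
  L: turn left, now facing East
  L: turn left, now facing North
  R: turn right, now facing East
  L: turn left, now facing North
  F2: move forward 0/2 (blocked), now at (row=0, col=12)
  F1: move forward 0/1 (blocked), now at (row=0, col=12)
Final: (row=0, col=12), facing North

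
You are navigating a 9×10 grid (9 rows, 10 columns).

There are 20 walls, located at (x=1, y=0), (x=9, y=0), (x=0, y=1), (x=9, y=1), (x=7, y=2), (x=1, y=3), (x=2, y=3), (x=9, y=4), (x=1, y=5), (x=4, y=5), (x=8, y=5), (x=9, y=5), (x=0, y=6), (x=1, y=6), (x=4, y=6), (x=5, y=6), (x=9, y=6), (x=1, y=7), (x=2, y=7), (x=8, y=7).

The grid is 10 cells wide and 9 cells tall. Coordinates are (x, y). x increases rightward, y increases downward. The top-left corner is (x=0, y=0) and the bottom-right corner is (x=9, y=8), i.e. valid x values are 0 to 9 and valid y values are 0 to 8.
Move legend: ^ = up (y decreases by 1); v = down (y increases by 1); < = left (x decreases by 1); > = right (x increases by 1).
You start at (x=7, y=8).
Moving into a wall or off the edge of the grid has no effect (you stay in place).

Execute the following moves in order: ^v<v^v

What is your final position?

Answer: Final position: (x=6, y=8)

Derivation:
Start: (x=7, y=8)
  ^ (up): (x=7, y=8) -> (x=7, y=7)
  v (down): (x=7, y=7) -> (x=7, y=8)
  < (left): (x=7, y=8) -> (x=6, y=8)
  v (down): blocked, stay at (x=6, y=8)
  ^ (up): (x=6, y=8) -> (x=6, y=7)
  v (down): (x=6, y=7) -> (x=6, y=8)
Final: (x=6, y=8)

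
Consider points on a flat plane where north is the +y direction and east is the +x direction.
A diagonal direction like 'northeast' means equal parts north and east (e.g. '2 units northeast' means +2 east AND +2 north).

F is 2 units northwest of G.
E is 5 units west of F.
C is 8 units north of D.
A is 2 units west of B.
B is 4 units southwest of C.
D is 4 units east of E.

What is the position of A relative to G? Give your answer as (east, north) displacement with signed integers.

Place G at the origin (east=0, north=0).
  F is 2 units northwest of G: delta (east=-2, north=+2); F at (east=-2, north=2).
  E is 5 units west of F: delta (east=-5, north=+0); E at (east=-7, north=2).
  D is 4 units east of E: delta (east=+4, north=+0); D at (east=-3, north=2).
  C is 8 units north of D: delta (east=+0, north=+8); C at (east=-3, north=10).
  B is 4 units southwest of C: delta (east=-4, north=-4); B at (east=-7, north=6).
  A is 2 units west of B: delta (east=-2, north=+0); A at (east=-9, north=6).
Therefore A relative to G: (east=-9, north=6).

Answer: A is at (east=-9, north=6) relative to G.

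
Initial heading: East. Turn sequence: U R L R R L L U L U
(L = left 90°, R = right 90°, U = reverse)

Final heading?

Start: East
  U (U-turn (180°)) -> West
  R (right (90° clockwise)) -> North
  L (left (90° counter-clockwise)) -> West
  R (right (90° clockwise)) -> North
  R (right (90° clockwise)) -> East
  L (left (90° counter-clockwise)) -> North
  L (left (90° counter-clockwise)) -> West
  U (U-turn (180°)) -> East
  L (left (90° counter-clockwise)) -> North
  U (U-turn (180°)) -> South
Final: South

Answer: Final heading: South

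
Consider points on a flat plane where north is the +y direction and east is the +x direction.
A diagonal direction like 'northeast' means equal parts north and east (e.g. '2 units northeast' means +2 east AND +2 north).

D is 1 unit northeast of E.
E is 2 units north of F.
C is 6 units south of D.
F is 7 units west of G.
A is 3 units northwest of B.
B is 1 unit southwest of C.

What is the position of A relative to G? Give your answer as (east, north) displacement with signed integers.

Place G at the origin (east=0, north=0).
  F is 7 units west of G: delta (east=-7, north=+0); F at (east=-7, north=0).
  E is 2 units north of F: delta (east=+0, north=+2); E at (east=-7, north=2).
  D is 1 unit northeast of E: delta (east=+1, north=+1); D at (east=-6, north=3).
  C is 6 units south of D: delta (east=+0, north=-6); C at (east=-6, north=-3).
  B is 1 unit southwest of C: delta (east=-1, north=-1); B at (east=-7, north=-4).
  A is 3 units northwest of B: delta (east=-3, north=+3); A at (east=-10, north=-1).
Therefore A relative to G: (east=-10, north=-1).

Answer: A is at (east=-10, north=-1) relative to G.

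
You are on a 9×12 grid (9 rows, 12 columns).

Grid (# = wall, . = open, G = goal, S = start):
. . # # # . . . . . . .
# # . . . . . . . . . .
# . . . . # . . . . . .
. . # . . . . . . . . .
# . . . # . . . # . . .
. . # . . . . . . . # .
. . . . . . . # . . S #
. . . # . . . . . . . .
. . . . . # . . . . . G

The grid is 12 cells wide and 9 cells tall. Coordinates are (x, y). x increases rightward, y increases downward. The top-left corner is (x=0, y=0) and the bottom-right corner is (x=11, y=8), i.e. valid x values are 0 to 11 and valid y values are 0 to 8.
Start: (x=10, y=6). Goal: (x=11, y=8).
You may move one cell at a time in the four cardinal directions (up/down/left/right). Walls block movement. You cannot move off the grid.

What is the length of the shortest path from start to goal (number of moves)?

BFS from (x=10, y=6) until reaching (x=11, y=8):
  Distance 0: (x=10, y=6)
  Distance 1: (x=9, y=6), (x=10, y=7)
  Distance 2: (x=9, y=5), (x=8, y=6), (x=9, y=7), (x=11, y=7), (x=10, y=8)
  Distance 3: (x=9, y=4), (x=8, y=5), (x=8, y=7), (x=9, y=8), (x=11, y=8)  <- goal reached here
One shortest path (3 moves): (x=10, y=6) -> (x=10, y=7) -> (x=11, y=7) -> (x=11, y=8)

Answer: Shortest path length: 3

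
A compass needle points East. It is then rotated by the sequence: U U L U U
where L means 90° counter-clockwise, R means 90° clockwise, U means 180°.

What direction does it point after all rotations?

Start: East
  U (U-turn (180°)) -> West
  U (U-turn (180°)) -> East
  L (left (90° counter-clockwise)) -> North
  U (U-turn (180°)) -> South
  U (U-turn (180°)) -> North
Final: North

Answer: Final heading: North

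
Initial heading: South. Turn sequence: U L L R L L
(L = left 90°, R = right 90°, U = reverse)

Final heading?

Start: South
  U (U-turn (180°)) -> North
  L (left (90° counter-clockwise)) -> West
  L (left (90° counter-clockwise)) -> South
  R (right (90° clockwise)) -> West
  L (left (90° counter-clockwise)) -> South
  L (left (90° counter-clockwise)) -> East
Final: East

Answer: Final heading: East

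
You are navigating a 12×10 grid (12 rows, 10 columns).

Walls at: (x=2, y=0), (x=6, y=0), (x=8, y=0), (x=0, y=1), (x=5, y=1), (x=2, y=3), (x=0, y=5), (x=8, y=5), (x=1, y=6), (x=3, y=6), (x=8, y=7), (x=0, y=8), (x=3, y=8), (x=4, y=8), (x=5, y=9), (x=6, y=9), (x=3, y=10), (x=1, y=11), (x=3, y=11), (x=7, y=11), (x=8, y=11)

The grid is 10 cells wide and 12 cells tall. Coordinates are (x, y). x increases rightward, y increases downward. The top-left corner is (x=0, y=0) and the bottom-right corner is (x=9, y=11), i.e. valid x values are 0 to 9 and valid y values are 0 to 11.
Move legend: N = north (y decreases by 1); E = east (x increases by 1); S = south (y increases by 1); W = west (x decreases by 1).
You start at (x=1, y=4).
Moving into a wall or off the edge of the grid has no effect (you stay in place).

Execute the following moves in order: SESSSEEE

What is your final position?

Start: (x=1, y=4)
  S (south): (x=1, y=4) -> (x=1, y=5)
  E (east): (x=1, y=5) -> (x=2, y=5)
  S (south): (x=2, y=5) -> (x=2, y=6)
  S (south): (x=2, y=6) -> (x=2, y=7)
  S (south): (x=2, y=7) -> (x=2, y=8)
  [×3]E (east): blocked, stay at (x=2, y=8)
Final: (x=2, y=8)

Answer: Final position: (x=2, y=8)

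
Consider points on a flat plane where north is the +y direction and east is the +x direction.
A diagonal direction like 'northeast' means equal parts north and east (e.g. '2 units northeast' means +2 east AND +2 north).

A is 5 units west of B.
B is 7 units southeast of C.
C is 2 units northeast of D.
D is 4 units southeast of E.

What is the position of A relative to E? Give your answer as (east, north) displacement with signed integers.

Place E at the origin (east=0, north=0).
  D is 4 units southeast of E: delta (east=+4, north=-4); D at (east=4, north=-4).
  C is 2 units northeast of D: delta (east=+2, north=+2); C at (east=6, north=-2).
  B is 7 units southeast of C: delta (east=+7, north=-7); B at (east=13, north=-9).
  A is 5 units west of B: delta (east=-5, north=+0); A at (east=8, north=-9).
Therefore A relative to E: (east=8, north=-9).

Answer: A is at (east=8, north=-9) relative to E.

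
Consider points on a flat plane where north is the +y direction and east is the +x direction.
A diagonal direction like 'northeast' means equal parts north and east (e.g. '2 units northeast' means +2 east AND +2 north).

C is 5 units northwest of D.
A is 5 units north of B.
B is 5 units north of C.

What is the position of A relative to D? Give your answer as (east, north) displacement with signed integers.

Place D at the origin (east=0, north=0).
  C is 5 units northwest of D: delta (east=-5, north=+5); C at (east=-5, north=5).
  B is 5 units north of C: delta (east=+0, north=+5); B at (east=-5, north=10).
  A is 5 units north of B: delta (east=+0, north=+5); A at (east=-5, north=15).
Therefore A relative to D: (east=-5, north=15).

Answer: A is at (east=-5, north=15) relative to D.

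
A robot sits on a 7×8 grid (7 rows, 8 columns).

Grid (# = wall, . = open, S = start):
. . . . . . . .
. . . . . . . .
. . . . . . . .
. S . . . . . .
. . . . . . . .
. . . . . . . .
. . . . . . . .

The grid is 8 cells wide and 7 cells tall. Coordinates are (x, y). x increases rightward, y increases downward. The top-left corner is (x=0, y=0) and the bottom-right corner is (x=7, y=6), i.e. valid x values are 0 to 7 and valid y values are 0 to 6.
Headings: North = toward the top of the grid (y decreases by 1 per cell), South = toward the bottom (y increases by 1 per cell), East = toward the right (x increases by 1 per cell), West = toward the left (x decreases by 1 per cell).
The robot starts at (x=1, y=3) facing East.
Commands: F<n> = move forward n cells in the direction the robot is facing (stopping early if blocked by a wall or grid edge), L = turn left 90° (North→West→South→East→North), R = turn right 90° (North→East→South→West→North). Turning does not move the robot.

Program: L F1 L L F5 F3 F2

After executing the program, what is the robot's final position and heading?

Answer: Final position: (x=1, y=6), facing South

Derivation:
Start: (x=1, y=3), facing East
  L: turn left, now facing North
  F1: move forward 1, now at (x=1, y=2)
  L: turn left, now facing West
  L: turn left, now facing South
  F5: move forward 4/5 (blocked), now at (x=1, y=6)
  F3: move forward 0/3 (blocked), now at (x=1, y=6)
  F2: move forward 0/2 (blocked), now at (x=1, y=6)
Final: (x=1, y=6), facing South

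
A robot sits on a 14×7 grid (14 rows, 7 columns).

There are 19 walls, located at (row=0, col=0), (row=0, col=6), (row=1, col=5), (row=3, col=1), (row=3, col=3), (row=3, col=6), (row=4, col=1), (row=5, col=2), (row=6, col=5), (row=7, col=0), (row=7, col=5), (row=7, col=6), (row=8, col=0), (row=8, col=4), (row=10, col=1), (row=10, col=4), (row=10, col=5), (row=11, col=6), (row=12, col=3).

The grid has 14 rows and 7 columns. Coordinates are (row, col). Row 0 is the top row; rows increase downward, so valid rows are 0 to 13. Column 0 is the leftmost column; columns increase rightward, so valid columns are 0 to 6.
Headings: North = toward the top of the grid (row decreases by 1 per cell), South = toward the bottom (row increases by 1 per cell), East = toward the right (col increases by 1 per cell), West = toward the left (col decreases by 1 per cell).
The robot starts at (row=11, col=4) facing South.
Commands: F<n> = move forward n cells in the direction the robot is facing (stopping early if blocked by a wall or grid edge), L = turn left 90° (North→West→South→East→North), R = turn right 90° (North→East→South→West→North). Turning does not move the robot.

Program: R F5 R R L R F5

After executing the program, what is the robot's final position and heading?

Answer: Final position: (row=11, col=5), facing East

Derivation:
Start: (row=11, col=4), facing South
  R: turn right, now facing West
  F5: move forward 4/5 (blocked), now at (row=11, col=0)
  R: turn right, now facing North
  R: turn right, now facing East
  L: turn left, now facing North
  R: turn right, now facing East
  F5: move forward 5, now at (row=11, col=5)
Final: (row=11, col=5), facing East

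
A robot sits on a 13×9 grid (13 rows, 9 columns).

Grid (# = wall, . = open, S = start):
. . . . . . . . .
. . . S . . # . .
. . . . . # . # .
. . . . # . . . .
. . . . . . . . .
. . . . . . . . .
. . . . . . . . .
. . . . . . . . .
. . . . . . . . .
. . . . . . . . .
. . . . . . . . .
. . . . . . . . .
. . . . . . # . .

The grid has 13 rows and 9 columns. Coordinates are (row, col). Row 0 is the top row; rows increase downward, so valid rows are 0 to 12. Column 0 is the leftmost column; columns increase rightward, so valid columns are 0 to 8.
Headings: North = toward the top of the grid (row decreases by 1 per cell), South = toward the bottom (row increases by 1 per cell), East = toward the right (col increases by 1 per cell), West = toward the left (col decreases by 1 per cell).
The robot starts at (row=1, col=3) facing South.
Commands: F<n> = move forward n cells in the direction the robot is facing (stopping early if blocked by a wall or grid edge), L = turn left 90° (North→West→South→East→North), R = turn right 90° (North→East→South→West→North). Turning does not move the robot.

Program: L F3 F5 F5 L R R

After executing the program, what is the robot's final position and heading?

Start: (row=1, col=3), facing South
  L: turn left, now facing East
  F3: move forward 2/3 (blocked), now at (row=1, col=5)
  F5: move forward 0/5 (blocked), now at (row=1, col=5)
  F5: move forward 0/5 (blocked), now at (row=1, col=5)
  L: turn left, now facing North
  R: turn right, now facing East
  R: turn right, now facing South
Final: (row=1, col=5), facing South

Answer: Final position: (row=1, col=5), facing South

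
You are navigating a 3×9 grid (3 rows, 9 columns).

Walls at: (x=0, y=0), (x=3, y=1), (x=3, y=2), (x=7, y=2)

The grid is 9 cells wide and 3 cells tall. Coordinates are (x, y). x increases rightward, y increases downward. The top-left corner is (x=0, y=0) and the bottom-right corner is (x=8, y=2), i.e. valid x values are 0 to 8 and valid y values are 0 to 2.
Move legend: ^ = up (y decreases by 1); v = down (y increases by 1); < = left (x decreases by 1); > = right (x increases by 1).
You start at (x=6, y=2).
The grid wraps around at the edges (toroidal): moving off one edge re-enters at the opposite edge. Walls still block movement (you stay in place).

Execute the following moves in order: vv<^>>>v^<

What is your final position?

Answer: Final position: (x=7, y=0)

Derivation:
Start: (x=6, y=2)
  v (down): (x=6, y=2) -> (x=6, y=0)
  v (down): (x=6, y=0) -> (x=6, y=1)
  < (left): (x=6, y=1) -> (x=5, y=1)
  ^ (up): (x=5, y=1) -> (x=5, y=0)
  > (right): (x=5, y=0) -> (x=6, y=0)
  > (right): (x=6, y=0) -> (x=7, y=0)
  > (right): (x=7, y=0) -> (x=8, y=0)
  v (down): (x=8, y=0) -> (x=8, y=1)
  ^ (up): (x=8, y=1) -> (x=8, y=0)
  < (left): (x=8, y=0) -> (x=7, y=0)
Final: (x=7, y=0)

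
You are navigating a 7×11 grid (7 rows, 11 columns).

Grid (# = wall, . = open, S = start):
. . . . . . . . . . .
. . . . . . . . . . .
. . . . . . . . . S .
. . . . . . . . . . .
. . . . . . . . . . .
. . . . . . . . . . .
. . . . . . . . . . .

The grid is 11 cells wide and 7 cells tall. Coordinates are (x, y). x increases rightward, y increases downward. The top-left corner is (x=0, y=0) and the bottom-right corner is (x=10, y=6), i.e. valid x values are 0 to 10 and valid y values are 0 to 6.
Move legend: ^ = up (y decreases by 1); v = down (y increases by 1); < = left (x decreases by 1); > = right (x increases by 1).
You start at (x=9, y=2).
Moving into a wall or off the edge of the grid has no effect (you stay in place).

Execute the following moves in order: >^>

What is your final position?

Answer: Final position: (x=10, y=1)

Derivation:
Start: (x=9, y=2)
  > (right): (x=9, y=2) -> (x=10, y=2)
  ^ (up): (x=10, y=2) -> (x=10, y=1)
  > (right): blocked, stay at (x=10, y=1)
Final: (x=10, y=1)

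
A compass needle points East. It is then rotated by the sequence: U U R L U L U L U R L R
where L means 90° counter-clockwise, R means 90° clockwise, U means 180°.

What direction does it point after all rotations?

Answer: Final heading: South

Derivation:
Start: East
  U (U-turn (180°)) -> West
  U (U-turn (180°)) -> East
  R (right (90° clockwise)) -> South
  L (left (90° counter-clockwise)) -> East
  U (U-turn (180°)) -> West
  L (left (90° counter-clockwise)) -> South
  U (U-turn (180°)) -> North
  L (left (90° counter-clockwise)) -> West
  U (U-turn (180°)) -> East
  R (right (90° clockwise)) -> South
  L (left (90° counter-clockwise)) -> East
  R (right (90° clockwise)) -> South
Final: South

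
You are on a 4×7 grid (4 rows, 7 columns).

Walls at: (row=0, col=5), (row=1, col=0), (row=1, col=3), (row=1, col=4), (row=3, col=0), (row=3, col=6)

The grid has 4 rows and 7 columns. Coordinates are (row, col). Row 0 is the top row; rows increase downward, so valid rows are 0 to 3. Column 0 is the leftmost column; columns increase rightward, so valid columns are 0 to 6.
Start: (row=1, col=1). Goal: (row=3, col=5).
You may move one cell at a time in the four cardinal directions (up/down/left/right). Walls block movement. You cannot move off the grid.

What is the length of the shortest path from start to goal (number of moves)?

BFS from (row=1, col=1) until reaching (row=3, col=5):
  Distance 0: (row=1, col=1)
  Distance 1: (row=0, col=1), (row=1, col=2), (row=2, col=1)
  Distance 2: (row=0, col=0), (row=0, col=2), (row=2, col=0), (row=2, col=2), (row=3, col=1)
  Distance 3: (row=0, col=3), (row=2, col=3), (row=3, col=2)
  Distance 4: (row=0, col=4), (row=2, col=4), (row=3, col=3)
  Distance 5: (row=2, col=5), (row=3, col=4)
  Distance 6: (row=1, col=5), (row=2, col=6), (row=3, col=5)  <- goal reached here
One shortest path (6 moves): (row=1, col=1) -> (row=1, col=2) -> (row=2, col=2) -> (row=2, col=3) -> (row=2, col=4) -> (row=2, col=5) -> (row=3, col=5)

Answer: Shortest path length: 6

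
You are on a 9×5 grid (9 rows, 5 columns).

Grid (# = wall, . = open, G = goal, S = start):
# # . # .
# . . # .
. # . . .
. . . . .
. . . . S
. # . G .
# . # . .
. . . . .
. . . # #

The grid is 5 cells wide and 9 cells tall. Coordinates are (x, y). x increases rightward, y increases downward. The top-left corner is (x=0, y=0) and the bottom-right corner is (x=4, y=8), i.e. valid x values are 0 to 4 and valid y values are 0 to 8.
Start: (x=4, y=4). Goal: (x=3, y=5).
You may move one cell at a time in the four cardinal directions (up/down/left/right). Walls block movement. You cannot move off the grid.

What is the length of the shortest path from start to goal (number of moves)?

BFS from (x=4, y=4) until reaching (x=3, y=5):
  Distance 0: (x=4, y=4)
  Distance 1: (x=4, y=3), (x=3, y=4), (x=4, y=5)
  Distance 2: (x=4, y=2), (x=3, y=3), (x=2, y=4), (x=3, y=5), (x=4, y=6)  <- goal reached here
One shortest path (2 moves): (x=4, y=4) -> (x=3, y=4) -> (x=3, y=5)

Answer: Shortest path length: 2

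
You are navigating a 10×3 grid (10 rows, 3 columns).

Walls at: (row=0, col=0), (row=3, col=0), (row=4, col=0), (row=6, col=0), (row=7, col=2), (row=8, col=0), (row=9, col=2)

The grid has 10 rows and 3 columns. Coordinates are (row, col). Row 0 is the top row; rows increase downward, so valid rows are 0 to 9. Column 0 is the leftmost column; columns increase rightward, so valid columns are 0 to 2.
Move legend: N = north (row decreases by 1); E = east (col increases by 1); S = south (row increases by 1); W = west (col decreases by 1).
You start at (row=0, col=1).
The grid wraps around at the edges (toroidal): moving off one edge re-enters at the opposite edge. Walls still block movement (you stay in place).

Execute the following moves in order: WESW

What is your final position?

Start: (row=0, col=1)
  W (west): blocked, stay at (row=0, col=1)
  E (east): (row=0, col=1) -> (row=0, col=2)
  S (south): (row=0, col=2) -> (row=1, col=2)
  W (west): (row=1, col=2) -> (row=1, col=1)
Final: (row=1, col=1)

Answer: Final position: (row=1, col=1)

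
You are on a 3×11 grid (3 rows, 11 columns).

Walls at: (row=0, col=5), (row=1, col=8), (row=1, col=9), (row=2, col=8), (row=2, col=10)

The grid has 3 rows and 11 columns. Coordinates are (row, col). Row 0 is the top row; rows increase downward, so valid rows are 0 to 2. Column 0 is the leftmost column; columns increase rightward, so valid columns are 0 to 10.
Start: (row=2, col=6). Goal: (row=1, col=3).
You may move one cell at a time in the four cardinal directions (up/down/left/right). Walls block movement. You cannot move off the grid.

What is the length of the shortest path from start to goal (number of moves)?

Answer: Shortest path length: 4

Derivation:
BFS from (row=2, col=6) until reaching (row=1, col=3):
  Distance 0: (row=2, col=6)
  Distance 1: (row=1, col=6), (row=2, col=5), (row=2, col=7)
  Distance 2: (row=0, col=6), (row=1, col=5), (row=1, col=7), (row=2, col=4)
  Distance 3: (row=0, col=7), (row=1, col=4), (row=2, col=3)
  Distance 4: (row=0, col=4), (row=0, col=8), (row=1, col=3), (row=2, col=2)  <- goal reached here
One shortest path (4 moves): (row=2, col=6) -> (row=2, col=5) -> (row=2, col=4) -> (row=2, col=3) -> (row=1, col=3)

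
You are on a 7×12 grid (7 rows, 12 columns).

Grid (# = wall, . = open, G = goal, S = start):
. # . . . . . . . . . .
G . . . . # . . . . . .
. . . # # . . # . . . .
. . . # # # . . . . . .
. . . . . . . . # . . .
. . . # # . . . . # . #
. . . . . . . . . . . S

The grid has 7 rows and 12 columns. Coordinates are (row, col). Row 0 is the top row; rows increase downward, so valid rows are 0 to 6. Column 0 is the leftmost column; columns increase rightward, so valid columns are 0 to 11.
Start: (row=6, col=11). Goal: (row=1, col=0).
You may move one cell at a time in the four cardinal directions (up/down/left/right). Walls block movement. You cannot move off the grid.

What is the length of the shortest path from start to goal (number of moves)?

Answer: Shortest path length: 16

Derivation:
BFS from (row=6, col=11) until reaching (row=1, col=0):
  Distance 0: (row=6, col=11)
  Distance 1: (row=6, col=10)
  Distance 2: (row=5, col=10), (row=6, col=9)
  Distance 3: (row=4, col=10), (row=6, col=8)
  Distance 4: (row=3, col=10), (row=4, col=9), (row=4, col=11), (row=5, col=8), (row=6, col=7)
  Distance 5: (row=2, col=10), (row=3, col=9), (row=3, col=11), (row=5, col=7), (row=6, col=6)
  Distance 6: (row=1, col=10), (row=2, col=9), (row=2, col=11), (row=3, col=8), (row=4, col=7), (row=5, col=6), (row=6, col=5)
  Distance 7: (row=0, col=10), (row=1, col=9), (row=1, col=11), (row=2, col=8), (row=3, col=7), (row=4, col=6), (row=5, col=5), (row=6, col=4)
  Distance 8: (row=0, col=9), (row=0, col=11), (row=1, col=8), (row=3, col=6), (row=4, col=5), (row=6, col=3)
  Distance 9: (row=0, col=8), (row=1, col=7), (row=2, col=6), (row=4, col=4), (row=6, col=2)
  Distance 10: (row=0, col=7), (row=1, col=6), (row=2, col=5), (row=4, col=3), (row=5, col=2), (row=6, col=1)
  Distance 11: (row=0, col=6), (row=4, col=2), (row=5, col=1), (row=6, col=0)
  Distance 12: (row=0, col=5), (row=3, col=2), (row=4, col=1), (row=5, col=0)
  Distance 13: (row=0, col=4), (row=2, col=2), (row=3, col=1), (row=4, col=0)
  Distance 14: (row=0, col=3), (row=1, col=2), (row=1, col=4), (row=2, col=1), (row=3, col=0)
  Distance 15: (row=0, col=2), (row=1, col=1), (row=1, col=3), (row=2, col=0)
  Distance 16: (row=1, col=0)  <- goal reached here
One shortest path (16 moves): (row=6, col=11) -> (row=6, col=10) -> (row=6, col=9) -> (row=6, col=8) -> (row=6, col=7) -> (row=6, col=6) -> (row=6, col=5) -> (row=6, col=4) -> (row=6, col=3) -> (row=6, col=2) -> (row=6, col=1) -> (row=6, col=0) -> (row=5, col=0) -> (row=4, col=0) -> (row=3, col=0) -> (row=2, col=0) -> (row=1, col=0)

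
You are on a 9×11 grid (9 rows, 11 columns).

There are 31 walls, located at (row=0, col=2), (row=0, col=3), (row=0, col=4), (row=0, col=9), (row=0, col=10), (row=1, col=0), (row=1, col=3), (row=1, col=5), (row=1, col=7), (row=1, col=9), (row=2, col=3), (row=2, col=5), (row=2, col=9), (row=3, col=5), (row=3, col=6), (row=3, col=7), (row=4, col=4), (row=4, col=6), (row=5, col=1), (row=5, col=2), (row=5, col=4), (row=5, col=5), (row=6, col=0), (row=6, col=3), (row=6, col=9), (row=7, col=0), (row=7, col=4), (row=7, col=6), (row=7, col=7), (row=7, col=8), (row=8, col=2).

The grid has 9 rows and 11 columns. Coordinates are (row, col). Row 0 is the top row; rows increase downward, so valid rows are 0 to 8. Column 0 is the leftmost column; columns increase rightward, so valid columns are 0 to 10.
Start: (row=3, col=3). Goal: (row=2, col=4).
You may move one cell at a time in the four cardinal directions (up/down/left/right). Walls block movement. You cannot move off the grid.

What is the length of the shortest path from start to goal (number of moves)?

Answer: Shortest path length: 2

Derivation:
BFS from (row=3, col=3) until reaching (row=2, col=4):
  Distance 0: (row=3, col=3)
  Distance 1: (row=3, col=2), (row=3, col=4), (row=4, col=3)
  Distance 2: (row=2, col=2), (row=2, col=4), (row=3, col=1), (row=4, col=2), (row=5, col=3)  <- goal reached here
One shortest path (2 moves): (row=3, col=3) -> (row=3, col=4) -> (row=2, col=4)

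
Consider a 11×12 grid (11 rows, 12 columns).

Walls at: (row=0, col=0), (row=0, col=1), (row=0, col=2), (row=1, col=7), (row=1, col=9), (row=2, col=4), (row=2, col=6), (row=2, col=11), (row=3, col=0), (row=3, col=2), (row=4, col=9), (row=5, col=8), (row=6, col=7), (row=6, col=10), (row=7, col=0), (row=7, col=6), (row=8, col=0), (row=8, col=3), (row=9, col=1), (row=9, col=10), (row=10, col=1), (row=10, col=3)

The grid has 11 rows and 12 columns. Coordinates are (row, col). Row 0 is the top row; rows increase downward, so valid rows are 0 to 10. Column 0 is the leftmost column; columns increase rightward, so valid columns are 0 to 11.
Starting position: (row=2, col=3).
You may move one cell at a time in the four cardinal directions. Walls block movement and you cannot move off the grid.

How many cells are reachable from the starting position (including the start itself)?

BFS flood-fill from (row=2, col=3):
  Distance 0: (row=2, col=3)
  Distance 1: (row=1, col=3), (row=2, col=2), (row=3, col=3)
  Distance 2: (row=0, col=3), (row=1, col=2), (row=1, col=4), (row=2, col=1), (row=3, col=4), (row=4, col=3)
  Distance 3: (row=0, col=4), (row=1, col=1), (row=1, col=5), (row=2, col=0), (row=3, col=1), (row=3, col=5), (row=4, col=2), (row=4, col=4), (row=5, col=3)
  Distance 4: (row=0, col=5), (row=1, col=0), (row=1, col=6), (row=2, col=5), (row=3, col=6), (row=4, col=1), (row=4, col=5), (row=5, col=2), (row=5, col=4), (row=6, col=3)
  Distance 5: (row=0, col=6), (row=3, col=7), (row=4, col=0), (row=4, col=6), (row=5, col=1), (row=5, col=5), (row=6, col=2), (row=6, col=4), (row=7, col=3)
  Distance 6: (row=0, col=7), (row=2, col=7), (row=3, col=8), (row=4, col=7), (row=5, col=0), (row=5, col=6), (row=6, col=1), (row=6, col=5), (row=7, col=2), (row=7, col=4)
  Distance 7: (row=0, col=8), (row=2, col=8), (row=3, col=9), (row=4, col=8), (row=5, col=7), (row=6, col=0), (row=6, col=6), (row=7, col=1), (row=7, col=5), (row=8, col=2), (row=8, col=4)
  Distance 8: (row=0, col=9), (row=1, col=8), (row=2, col=9), (row=3, col=10), (row=8, col=1), (row=8, col=5), (row=9, col=2), (row=9, col=4)
  Distance 9: (row=0, col=10), (row=2, col=10), (row=3, col=11), (row=4, col=10), (row=8, col=6), (row=9, col=3), (row=9, col=5), (row=10, col=2), (row=10, col=4)
  Distance 10: (row=0, col=11), (row=1, col=10), (row=4, col=11), (row=5, col=10), (row=8, col=7), (row=9, col=6), (row=10, col=5)
  Distance 11: (row=1, col=11), (row=5, col=9), (row=5, col=11), (row=7, col=7), (row=8, col=8), (row=9, col=7), (row=10, col=6)
  Distance 12: (row=6, col=9), (row=6, col=11), (row=7, col=8), (row=8, col=9), (row=9, col=8), (row=10, col=7)
  Distance 13: (row=6, col=8), (row=7, col=9), (row=7, col=11), (row=8, col=10), (row=9, col=9), (row=10, col=8)
  Distance 14: (row=7, col=10), (row=8, col=11), (row=10, col=9)
  Distance 15: (row=9, col=11), (row=10, col=10)
  Distance 16: (row=10, col=11)
Total reachable: 108 (grid has 110 open cells total)

Answer: Reachable cells: 108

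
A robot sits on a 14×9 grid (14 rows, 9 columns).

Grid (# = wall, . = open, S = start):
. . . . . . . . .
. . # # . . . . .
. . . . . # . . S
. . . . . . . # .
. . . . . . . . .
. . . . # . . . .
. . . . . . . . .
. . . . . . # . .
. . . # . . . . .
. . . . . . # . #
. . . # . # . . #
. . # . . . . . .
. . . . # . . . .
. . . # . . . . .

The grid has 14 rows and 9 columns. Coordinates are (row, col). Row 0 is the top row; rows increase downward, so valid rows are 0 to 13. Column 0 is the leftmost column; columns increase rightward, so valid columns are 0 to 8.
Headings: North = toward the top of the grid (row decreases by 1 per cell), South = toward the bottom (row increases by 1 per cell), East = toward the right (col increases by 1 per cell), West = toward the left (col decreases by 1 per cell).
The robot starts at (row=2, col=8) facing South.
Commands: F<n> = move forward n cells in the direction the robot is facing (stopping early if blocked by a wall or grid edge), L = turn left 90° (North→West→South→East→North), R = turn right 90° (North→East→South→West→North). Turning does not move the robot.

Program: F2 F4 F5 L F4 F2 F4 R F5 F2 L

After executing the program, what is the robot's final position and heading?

Start: (row=2, col=8), facing South
  F2: move forward 2, now at (row=4, col=8)
  F4: move forward 4, now at (row=8, col=8)
  F5: move forward 0/5 (blocked), now at (row=8, col=8)
  L: turn left, now facing East
  F4: move forward 0/4 (blocked), now at (row=8, col=8)
  F2: move forward 0/2 (blocked), now at (row=8, col=8)
  F4: move forward 0/4 (blocked), now at (row=8, col=8)
  R: turn right, now facing South
  F5: move forward 0/5 (blocked), now at (row=8, col=8)
  F2: move forward 0/2 (blocked), now at (row=8, col=8)
  L: turn left, now facing East
Final: (row=8, col=8), facing East

Answer: Final position: (row=8, col=8), facing East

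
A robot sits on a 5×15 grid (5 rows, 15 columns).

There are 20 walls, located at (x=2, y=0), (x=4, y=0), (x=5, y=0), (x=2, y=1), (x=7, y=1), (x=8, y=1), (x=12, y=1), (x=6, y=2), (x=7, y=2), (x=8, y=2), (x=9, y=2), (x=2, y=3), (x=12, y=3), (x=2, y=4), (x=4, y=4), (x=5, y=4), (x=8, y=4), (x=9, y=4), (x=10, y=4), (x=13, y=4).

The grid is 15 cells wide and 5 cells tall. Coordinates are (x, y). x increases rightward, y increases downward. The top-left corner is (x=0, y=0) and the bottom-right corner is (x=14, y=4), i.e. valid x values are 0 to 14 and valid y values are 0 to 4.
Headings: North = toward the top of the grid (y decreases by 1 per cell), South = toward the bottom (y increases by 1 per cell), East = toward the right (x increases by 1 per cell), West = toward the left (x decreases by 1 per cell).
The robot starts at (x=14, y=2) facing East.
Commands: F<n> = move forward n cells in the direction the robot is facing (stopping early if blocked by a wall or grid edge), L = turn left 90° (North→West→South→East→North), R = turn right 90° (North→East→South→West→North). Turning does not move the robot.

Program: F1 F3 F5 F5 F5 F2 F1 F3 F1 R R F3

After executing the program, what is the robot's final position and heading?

Answer: Final position: (x=11, y=2), facing West

Derivation:
Start: (x=14, y=2), facing East
  F1: move forward 0/1 (blocked), now at (x=14, y=2)
  F3: move forward 0/3 (blocked), now at (x=14, y=2)
  [×3]F5: move forward 0/5 (blocked), now at (x=14, y=2)
  F2: move forward 0/2 (blocked), now at (x=14, y=2)
  F1: move forward 0/1 (blocked), now at (x=14, y=2)
  F3: move forward 0/3 (blocked), now at (x=14, y=2)
  F1: move forward 0/1 (blocked), now at (x=14, y=2)
  R: turn right, now facing South
  R: turn right, now facing West
  F3: move forward 3, now at (x=11, y=2)
Final: (x=11, y=2), facing West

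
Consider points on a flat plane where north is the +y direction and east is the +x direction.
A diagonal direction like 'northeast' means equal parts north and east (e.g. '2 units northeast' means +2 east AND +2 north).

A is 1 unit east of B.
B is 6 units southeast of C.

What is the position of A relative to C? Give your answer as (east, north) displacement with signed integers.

Place C at the origin (east=0, north=0).
  B is 6 units southeast of C: delta (east=+6, north=-6); B at (east=6, north=-6).
  A is 1 unit east of B: delta (east=+1, north=+0); A at (east=7, north=-6).
Therefore A relative to C: (east=7, north=-6).

Answer: A is at (east=7, north=-6) relative to C.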